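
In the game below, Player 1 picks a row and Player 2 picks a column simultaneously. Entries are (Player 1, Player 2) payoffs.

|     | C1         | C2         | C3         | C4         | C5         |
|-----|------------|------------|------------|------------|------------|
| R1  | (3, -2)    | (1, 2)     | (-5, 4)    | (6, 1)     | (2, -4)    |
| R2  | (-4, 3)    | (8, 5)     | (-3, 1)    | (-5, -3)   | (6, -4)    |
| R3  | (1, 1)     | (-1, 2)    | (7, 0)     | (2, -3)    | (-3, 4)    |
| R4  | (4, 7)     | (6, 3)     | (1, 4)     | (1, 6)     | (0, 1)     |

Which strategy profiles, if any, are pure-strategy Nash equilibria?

(R2, C2) and (R4, C1)

Check mutual best responses: a cell is a NE iff neither player can gain by unilaterally deviating.
Player 1's best responses — vs C1: R4 (payoff 4); vs C2: R2 (payoff 8); vs C3: R3 (payoff 7); vs C4: R1 (payoff 6); vs C5: R2 (payoff 6).
Player 2's best responses — vs R1: C3 (payoff 4); vs R2: C2 (payoff 5); vs R3: C5 (payoff 4); vs R4: C1 (payoff 7).
Mutual best responses occur at (R2, C2) and (R4, C1); at each, neither player gains by switching.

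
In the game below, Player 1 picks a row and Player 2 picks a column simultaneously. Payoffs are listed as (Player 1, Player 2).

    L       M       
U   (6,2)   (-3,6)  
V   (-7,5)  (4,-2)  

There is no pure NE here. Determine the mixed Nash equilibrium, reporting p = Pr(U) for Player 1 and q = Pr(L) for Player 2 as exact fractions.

p = 7/11, q = 7/20

In a mixed NE each player is indifferent between their pure strategies, so the opponent's mix sets the indifference.
Player 2 indifferent between L and M: p·2 + (1−p)·5 = p·6 + (1−p)·(-2) ⟹ 5 + (-3)p = (-2) + 8p ⟹ p = 7/11.
Player 1 indifferent between U and V: q·6 + (1−q)·(-3) = q·(-7) + (1−q)·4 ⟹ (-3) + 9q = 4 + (-11)q ⟹ q = 7/20.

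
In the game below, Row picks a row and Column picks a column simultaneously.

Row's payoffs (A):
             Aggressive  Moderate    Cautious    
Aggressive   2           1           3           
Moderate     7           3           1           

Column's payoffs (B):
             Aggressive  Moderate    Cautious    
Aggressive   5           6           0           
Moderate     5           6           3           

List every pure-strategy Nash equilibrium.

(Moderate, Moderate)

Find each player's best response to every opponent strategy; NE are the intersections.
Row's best responses — vs Aggressive: Moderate (payoff 7); vs Moderate: Moderate (payoff 3); vs Cautious: Aggressive (payoff 3).
Column's best responses — vs Aggressive: Moderate (payoff 6); vs Moderate: Moderate (payoff 6).
The only mutual best response is (Moderate, Moderate); neither player gains by switching there.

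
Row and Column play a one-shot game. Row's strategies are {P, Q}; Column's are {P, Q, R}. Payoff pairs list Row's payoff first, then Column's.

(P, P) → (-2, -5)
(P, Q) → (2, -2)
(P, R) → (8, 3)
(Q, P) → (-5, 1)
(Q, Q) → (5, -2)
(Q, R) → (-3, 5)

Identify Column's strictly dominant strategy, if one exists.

A strategy is strictly dominant if it gives Column a strictly higher payoff than every other strategy, against every choice by the opponent.
R strictly dominates: vs P: 3 > each of {-5, -2}; vs Q: 5 > each of {1, -2}.

R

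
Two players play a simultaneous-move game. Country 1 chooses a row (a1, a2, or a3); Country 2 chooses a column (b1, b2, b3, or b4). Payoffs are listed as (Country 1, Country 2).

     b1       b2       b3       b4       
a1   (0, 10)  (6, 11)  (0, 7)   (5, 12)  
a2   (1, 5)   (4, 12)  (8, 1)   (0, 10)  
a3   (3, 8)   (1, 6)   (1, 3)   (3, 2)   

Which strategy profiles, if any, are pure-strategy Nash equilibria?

(a1, b4) and (a3, b1)

Find each player's best response to every opponent strategy; NE are the intersections.
Country 1's best responses — vs b1: a3 (payoff 3); vs b2: a1 (payoff 6); vs b3: a2 (payoff 8); vs b4: a1 (payoff 5).
Country 2's best responses — vs a1: b4 (payoff 12); vs a2: b2 (payoff 12); vs a3: b1 (payoff 8).
Mutual best responses occur at (a1, b4) and (a3, b1); at each, neither player gains by switching.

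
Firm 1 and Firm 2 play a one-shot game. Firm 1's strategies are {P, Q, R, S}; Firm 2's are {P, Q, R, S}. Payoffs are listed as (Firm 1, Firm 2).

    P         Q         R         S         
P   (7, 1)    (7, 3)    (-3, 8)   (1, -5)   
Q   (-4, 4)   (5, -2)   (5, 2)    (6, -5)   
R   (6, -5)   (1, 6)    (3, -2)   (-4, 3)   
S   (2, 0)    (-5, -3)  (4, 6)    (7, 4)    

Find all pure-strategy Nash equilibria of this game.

A profile is a Nash equilibrium when each player is best-responding to the other.
Firm 1's best responses — vs P: P (payoff 7); vs Q: P (payoff 7); vs R: Q (payoff 5); vs S: S (payoff 7).
Firm 2's best responses — vs P: R (payoff 8); vs Q: P (payoff 4); vs R: Q (payoff 6); vs S: R (payoff 6).
No cell has both players best-responding. For instance, Firm 1's best reply to R is Q, but against Q Firm 2 prefers P over R.

No pure-strategy Nash equilibrium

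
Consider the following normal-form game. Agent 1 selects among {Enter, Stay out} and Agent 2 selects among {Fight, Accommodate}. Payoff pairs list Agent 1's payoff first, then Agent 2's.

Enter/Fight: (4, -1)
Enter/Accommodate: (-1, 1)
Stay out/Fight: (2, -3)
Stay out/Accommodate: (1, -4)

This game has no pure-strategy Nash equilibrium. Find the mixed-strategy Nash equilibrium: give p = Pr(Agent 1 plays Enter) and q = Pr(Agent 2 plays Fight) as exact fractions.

p = 1/3, q = 1/2

Each player's mixing probability is pinned down by making the *other* player indifferent.
Agent 2 indifferent between Fight and Accommodate: p·(-1) + (1−p)·(-3) = p·1 + (1−p)·(-4) ⟹ (-3) + 2p = (-4) + 5p ⟹ p = 1/3.
Agent 1 indifferent between Enter and Stay out: q·4 + (1−q)·(-1) = q·2 + (1−q)·1 ⟹ (-1) + 5q = 1 + 1q ⟹ q = 1/2.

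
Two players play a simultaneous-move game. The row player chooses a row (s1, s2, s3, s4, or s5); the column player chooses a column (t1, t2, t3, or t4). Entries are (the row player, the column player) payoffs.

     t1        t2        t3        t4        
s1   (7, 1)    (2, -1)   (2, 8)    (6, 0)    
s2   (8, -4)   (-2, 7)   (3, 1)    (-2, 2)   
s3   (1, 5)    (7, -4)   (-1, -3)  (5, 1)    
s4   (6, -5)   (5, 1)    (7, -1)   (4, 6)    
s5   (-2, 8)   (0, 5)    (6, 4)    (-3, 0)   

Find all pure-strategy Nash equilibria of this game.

A profile is a Nash equilibrium when each player is best-responding to the other.
The row player's best responses — vs t1: s2 (payoff 8); vs t2: s3 (payoff 7); vs t3: s4 (payoff 7); vs t4: s1 (payoff 6).
The column player's best responses — vs s1: t3 (payoff 8); vs s2: t2 (payoff 7); vs s3: t1 (payoff 5); vs s4: t4 (payoff 6); vs s5: t1 (payoff 8).
No cell has both players best-responding. For instance, the row player's best reply to t4 is s1, but against s1 the column player prefers t3 over t4.

None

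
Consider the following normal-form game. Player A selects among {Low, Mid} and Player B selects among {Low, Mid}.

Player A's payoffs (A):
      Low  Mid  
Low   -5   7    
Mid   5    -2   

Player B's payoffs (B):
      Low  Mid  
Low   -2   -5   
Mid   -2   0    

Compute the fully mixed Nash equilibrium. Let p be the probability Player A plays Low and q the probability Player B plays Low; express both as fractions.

p = 2/5, q = 9/19

Each player's mixing probability is pinned down by making the *other* player indifferent.
Player B indifferent between Low and Mid: p·(-2) + (1−p)·(-2) = p·(-5) + (1−p)·0 ⟹ (-2) + 0p = 0 + (-5)p ⟹ p = 2/5.
Player A indifferent between Low and Mid: q·(-5) + (1−q)·7 = q·5 + (1−q)·(-2) ⟹ 7 + (-12)q = (-2) + 7q ⟹ q = 9/19.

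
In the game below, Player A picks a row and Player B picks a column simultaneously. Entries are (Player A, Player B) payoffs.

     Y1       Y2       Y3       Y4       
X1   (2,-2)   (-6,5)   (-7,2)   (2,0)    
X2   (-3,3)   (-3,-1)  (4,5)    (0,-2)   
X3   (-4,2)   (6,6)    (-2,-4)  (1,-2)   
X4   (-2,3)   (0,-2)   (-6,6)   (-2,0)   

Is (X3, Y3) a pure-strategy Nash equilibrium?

Holding Player B at Y3: Player A gets -2 from X3 but could get 4 by switching to X2. Player A has a profitable deviation.

No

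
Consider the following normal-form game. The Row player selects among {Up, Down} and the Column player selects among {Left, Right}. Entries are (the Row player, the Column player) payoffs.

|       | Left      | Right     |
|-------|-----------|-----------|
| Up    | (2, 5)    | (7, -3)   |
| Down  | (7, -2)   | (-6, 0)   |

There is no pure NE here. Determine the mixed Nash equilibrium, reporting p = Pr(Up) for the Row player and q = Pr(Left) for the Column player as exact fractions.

In a mixed NE each player is indifferent between their pure strategies, so the opponent's mix sets the indifference.
The Column player indifferent between Left and Right: p·5 + (1−p)·(-2) = p·(-3) + (1−p)·0 ⟹ (-2) + 7p = 0 + (-3)p ⟹ p = 1/5.
The Row player indifferent between Up and Down: q·2 + (1−q)·7 = q·7 + (1−q)·(-6) ⟹ 7 + (-5)q = (-6) + 13q ⟹ q = 13/18.

p = 1/5, q = 13/18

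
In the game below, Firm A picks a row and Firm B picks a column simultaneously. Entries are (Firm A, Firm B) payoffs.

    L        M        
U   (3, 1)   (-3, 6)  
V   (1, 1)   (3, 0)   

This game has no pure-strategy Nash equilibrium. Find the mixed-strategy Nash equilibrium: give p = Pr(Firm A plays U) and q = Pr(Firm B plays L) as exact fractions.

p = 1/6, q = 3/4

In a mixed NE each player is indifferent between their pure strategies, so the opponent's mix sets the indifference.
Firm B indifferent between L and M: p·1 + (1−p)·1 = p·6 + (1−p)·0 ⟹ 1 + 0p = 0 + 6p ⟹ p = 1/6.
Firm A indifferent between U and V: q·3 + (1−q)·(-3) = q·1 + (1−q)·3 ⟹ (-3) + 6q = 3 + (-2)q ⟹ q = 3/4.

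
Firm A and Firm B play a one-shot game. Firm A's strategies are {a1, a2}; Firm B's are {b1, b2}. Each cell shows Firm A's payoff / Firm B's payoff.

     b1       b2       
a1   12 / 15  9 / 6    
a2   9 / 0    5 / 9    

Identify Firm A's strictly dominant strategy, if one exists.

A strategy is strictly dominant if it gives Firm A a strictly higher payoff than every other strategy, against every choice by the opponent.
a1 strictly dominates: vs b1: 12 > 9; vs b2: 9 > 5.

a1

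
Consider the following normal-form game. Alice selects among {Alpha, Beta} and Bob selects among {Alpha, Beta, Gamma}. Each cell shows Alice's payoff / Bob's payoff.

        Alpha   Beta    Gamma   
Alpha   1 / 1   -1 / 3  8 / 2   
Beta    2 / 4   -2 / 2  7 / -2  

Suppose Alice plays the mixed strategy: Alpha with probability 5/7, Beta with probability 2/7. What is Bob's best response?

Beta

Bob's best reply maximizes expected payoff against the mix.
Alpha: (5/7)·1 + (2/7)·4 = 13/7
Beta: (5/7)·3 + (2/7)·2 = 19/7
Gamma: (5/7)·2 + (2/7)·(-2) = 6/7
Highest expected payoff is 19/7, from Beta.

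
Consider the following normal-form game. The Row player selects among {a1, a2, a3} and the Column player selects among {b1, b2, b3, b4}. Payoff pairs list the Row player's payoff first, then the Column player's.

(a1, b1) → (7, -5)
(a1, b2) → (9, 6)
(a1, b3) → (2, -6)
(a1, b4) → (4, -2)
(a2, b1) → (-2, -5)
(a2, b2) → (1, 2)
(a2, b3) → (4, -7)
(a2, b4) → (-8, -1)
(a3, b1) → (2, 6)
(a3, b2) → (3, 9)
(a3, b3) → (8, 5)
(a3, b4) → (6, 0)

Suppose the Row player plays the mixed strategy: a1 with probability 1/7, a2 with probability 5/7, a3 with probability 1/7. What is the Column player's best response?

Compute the Column player's expected payoff from each pure strategy against the given mix.
b1: (1/7)·(-5) + (5/7)·(-5) + (1/7)·6 = -24/7
b2: (1/7)·6 + (5/7)·2 + (1/7)·9 = 25/7
b3: (1/7)·(-6) + (5/7)·(-7) + (1/7)·5 = -36/7
b4: (1/7)·(-2) + (5/7)·(-1) + (1/7)·0 = -1
Highest expected payoff is 25/7, from b2.

b2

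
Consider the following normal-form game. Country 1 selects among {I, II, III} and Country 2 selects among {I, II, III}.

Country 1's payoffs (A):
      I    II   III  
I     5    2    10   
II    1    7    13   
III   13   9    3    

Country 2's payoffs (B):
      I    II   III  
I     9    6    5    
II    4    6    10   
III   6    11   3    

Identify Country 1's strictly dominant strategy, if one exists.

None

Check whether one of Country 1's strategies beats all alternatives regardless of what the opponent does.
I is not dominant: against I, III gives 13 > 5.
II is not dominant: against I, I gives 5 > 1.
III is not dominant: against III, I gives 10 > 3.
No single strategy is best against every opponent action.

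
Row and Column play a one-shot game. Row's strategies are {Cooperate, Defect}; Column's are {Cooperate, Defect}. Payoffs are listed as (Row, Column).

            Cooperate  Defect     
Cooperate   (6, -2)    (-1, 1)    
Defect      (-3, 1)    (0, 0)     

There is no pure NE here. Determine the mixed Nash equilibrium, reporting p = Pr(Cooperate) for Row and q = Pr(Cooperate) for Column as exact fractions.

In a mixed NE each player is indifferent between their pure strategies, so the opponent's mix sets the indifference.
Column indifferent between Cooperate and Defect: p·(-2) + (1−p)·1 = p·1 + (1−p)·0 ⟹ 1 + (-3)p = 0 + 1p ⟹ p = 1/4.
Row indifferent between Cooperate and Defect: q·6 + (1−q)·(-1) = q·(-3) + (1−q)·0 ⟹ (-1) + 7q = 0 + (-3)q ⟹ q = 1/10.

p = 1/4, q = 1/10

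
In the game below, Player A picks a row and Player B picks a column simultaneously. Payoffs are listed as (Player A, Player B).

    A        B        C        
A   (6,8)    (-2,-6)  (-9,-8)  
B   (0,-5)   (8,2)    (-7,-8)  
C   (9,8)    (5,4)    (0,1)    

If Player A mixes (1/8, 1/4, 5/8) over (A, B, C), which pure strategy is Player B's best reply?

Player B's best reply maximizes expected payoff against the mix.
A: (1/8)·8 + (1/4)·(-5) + (5/8)·8 = 19/4
B: (1/8)·(-6) + (1/4)·2 + (5/8)·4 = 9/4
C: (1/8)·(-8) + (1/4)·(-8) + (5/8)·1 = -19/8
Highest expected payoff is 19/4, from A.

A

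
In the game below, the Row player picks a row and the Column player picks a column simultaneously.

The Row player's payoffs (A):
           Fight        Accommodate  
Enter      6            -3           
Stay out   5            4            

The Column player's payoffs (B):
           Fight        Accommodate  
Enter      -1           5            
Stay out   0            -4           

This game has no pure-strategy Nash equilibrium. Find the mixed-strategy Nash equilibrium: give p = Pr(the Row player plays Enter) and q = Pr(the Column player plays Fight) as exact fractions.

In a mixed NE each player is indifferent between their pure strategies, so the opponent's mix sets the indifference.
The Column player indifferent between Fight and Accommodate: p·(-1) + (1−p)·0 = p·5 + (1−p)·(-4) ⟹ 0 + (-1)p = (-4) + 9p ⟹ p = 2/5.
The Row player indifferent between Enter and Stay out: q·6 + (1−q)·(-3) = q·5 + (1−q)·4 ⟹ (-3) + 9q = 4 + 1q ⟹ q = 7/8.

p = 2/5, q = 7/8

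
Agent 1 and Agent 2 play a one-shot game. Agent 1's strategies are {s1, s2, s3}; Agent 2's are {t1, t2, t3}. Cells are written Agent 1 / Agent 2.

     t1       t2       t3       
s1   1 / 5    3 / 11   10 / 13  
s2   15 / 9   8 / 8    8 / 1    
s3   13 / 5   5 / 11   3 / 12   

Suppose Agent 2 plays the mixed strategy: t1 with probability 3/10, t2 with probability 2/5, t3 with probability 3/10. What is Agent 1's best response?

s2

Compute Agent 1's expected payoff from each pure strategy against the given mix.
s1: (3/10)·1 + (2/5)·3 + (3/10)·10 = 9/2
s2: (3/10)·15 + (2/5)·8 + (3/10)·8 = 101/10
s3: (3/10)·13 + (2/5)·5 + (3/10)·3 = 34/5
Highest expected payoff is 101/10, from s2.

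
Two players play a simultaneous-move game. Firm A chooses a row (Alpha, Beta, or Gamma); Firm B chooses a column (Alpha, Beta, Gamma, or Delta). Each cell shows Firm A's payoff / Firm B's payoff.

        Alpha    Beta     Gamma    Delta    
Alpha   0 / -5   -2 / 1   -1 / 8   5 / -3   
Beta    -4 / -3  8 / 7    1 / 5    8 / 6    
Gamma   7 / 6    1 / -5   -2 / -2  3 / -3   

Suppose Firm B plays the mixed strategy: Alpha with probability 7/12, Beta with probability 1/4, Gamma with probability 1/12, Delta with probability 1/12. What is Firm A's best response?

Gamma

Firm A's best reply maximizes expected payoff against the mix.
Alpha: (7/12)·0 + (1/4)·(-2) + (1/12)·(-1) + (1/12)·5 = -1/6
Beta: (7/12)·(-4) + (1/4)·8 + (1/12)·1 + (1/12)·8 = 5/12
Gamma: (7/12)·7 + (1/4)·1 + (1/12)·(-2) + (1/12)·3 = 53/12
Highest expected payoff is 53/12, from Gamma.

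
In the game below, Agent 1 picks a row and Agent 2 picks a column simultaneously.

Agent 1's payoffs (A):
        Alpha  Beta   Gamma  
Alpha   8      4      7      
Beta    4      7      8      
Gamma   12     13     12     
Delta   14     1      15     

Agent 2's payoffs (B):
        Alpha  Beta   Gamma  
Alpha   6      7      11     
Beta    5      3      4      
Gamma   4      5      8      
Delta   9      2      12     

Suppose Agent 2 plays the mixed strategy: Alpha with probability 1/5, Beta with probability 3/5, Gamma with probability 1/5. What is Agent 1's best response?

Gamma

Agent 1's best reply maximizes expected payoff against the mix.
Alpha: (1/5)·8 + (3/5)·4 + (1/5)·7 = 27/5
Beta: (1/5)·4 + (3/5)·7 + (1/5)·8 = 33/5
Gamma: (1/5)·12 + (3/5)·13 + (1/5)·12 = 63/5
Delta: (1/5)·14 + (3/5)·1 + (1/5)·15 = 32/5
Highest expected payoff is 63/5, from Gamma.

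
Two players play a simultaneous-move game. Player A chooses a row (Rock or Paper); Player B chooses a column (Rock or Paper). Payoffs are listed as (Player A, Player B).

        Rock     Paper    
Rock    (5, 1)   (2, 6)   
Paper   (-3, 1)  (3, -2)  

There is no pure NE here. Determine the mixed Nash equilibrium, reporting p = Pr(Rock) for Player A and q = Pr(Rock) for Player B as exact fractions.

p = 3/8, q = 1/9

Each player's mixing probability is pinned down by making the *other* player indifferent.
Player B indifferent between Rock and Paper: p·1 + (1−p)·1 = p·6 + (1−p)·(-2) ⟹ 1 + 0p = (-2) + 8p ⟹ p = 3/8.
Player A indifferent between Rock and Paper: q·5 + (1−q)·2 = q·(-3) + (1−q)·3 ⟹ 2 + 3q = 3 + (-6)q ⟹ q = 1/9.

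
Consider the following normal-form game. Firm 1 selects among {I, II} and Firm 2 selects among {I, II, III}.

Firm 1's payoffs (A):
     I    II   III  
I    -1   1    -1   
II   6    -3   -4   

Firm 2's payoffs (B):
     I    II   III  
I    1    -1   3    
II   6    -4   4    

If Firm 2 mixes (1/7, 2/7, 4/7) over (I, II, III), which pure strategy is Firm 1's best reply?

Firm 1's best reply maximizes expected payoff against the mix.
I: (1/7)·(-1) + (2/7)·1 + (4/7)·(-1) = -3/7
II: (1/7)·6 + (2/7)·(-3) + (4/7)·(-4) = -16/7
Highest expected payoff is -3/7, from I.

I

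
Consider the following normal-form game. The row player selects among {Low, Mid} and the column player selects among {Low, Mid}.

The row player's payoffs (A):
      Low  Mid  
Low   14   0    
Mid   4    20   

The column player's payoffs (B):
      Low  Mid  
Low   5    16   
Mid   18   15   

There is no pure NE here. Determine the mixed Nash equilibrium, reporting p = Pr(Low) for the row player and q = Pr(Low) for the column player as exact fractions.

Each player's mixing probability is pinned down by making the *other* player indifferent.
The column player indifferent between Low and Mid: p·5 + (1−p)·18 = p·16 + (1−p)·15 ⟹ 18 + (-13)p = 15 + 1p ⟹ p = 3/14.
The row player indifferent between Low and Mid: q·14 + (1−q)·0 = q·4 + (1−q)·20 ⟹ 0 + 14q = 20 + (-16)q ⟹ q = 2/3.

p = 3/14, q = 2/3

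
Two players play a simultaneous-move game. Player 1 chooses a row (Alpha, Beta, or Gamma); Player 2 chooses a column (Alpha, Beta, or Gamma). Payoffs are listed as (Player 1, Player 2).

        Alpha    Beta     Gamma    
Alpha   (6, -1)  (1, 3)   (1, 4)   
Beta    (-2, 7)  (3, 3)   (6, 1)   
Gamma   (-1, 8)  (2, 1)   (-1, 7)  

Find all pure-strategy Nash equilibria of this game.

A profile is a Nash equilibrium when each player is best-responding to the other.
Player 1's best responses — vs Alpha: Alpha (payoff 6); vs Beta: Beta (payoff 3); vs Gamma: Beta (payoff 6).
Player 2's best responses — vs Alpha: Gamma (payoff 4); vs Beta: Alpha (payoff 7); vs Gamma: Alpha (payoff 8).
No cell has both players best-responding. For instance, Player 1's best reply to Gamma is Beta, but against Beta Player 2 prefers Alpha over Gamma.

No pure-strategy Nash equilibrium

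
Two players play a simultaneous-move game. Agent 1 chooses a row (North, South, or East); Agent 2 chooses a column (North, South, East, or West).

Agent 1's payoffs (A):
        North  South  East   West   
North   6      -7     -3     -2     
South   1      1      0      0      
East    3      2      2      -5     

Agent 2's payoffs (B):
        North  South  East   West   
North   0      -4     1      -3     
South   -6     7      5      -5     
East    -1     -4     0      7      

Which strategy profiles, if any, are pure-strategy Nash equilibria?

Find each player's best response to every opponent strategy; NE are the intersections.
Agent 1's best responses — vs North: North (payoff 6); vs South: East (payoff 2); vs East: East (payoff 2); vs West: South (payoff 0).
Agent 2's best responses — vs North: East (payoff 1); vs South: South (payoff 7); vs East: West (payoff 7).
No cell has both players best-responding. For instance, Agent 1's best reply to South is East, but against East Agent 2 prefers West over South.

None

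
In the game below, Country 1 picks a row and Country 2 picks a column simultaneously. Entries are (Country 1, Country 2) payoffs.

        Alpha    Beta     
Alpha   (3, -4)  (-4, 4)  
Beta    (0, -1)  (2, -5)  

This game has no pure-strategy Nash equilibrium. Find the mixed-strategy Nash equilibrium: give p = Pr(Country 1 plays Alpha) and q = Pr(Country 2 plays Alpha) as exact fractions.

In a mixed NE each player is indifferent between their pure strategies, so the opponent's mix sets the indifference.
Country 2 indifferent between Alpha and Beta: p·(-4) + (1−p)·(-1) = p·4 + (1−p)·(-5) ⟹ (-1) + (-3)p = (-5) + 9p ⟹ p = 1/3.
Country 1 indifferent between Alpha and Beta: q·3 + (1−q)·(-4) = q·0 + (1−q)·2 ⟹ (-4) + 7q = 2 + (-2)q ⟹ q = 2/3.

p = 1/3, q = 2/3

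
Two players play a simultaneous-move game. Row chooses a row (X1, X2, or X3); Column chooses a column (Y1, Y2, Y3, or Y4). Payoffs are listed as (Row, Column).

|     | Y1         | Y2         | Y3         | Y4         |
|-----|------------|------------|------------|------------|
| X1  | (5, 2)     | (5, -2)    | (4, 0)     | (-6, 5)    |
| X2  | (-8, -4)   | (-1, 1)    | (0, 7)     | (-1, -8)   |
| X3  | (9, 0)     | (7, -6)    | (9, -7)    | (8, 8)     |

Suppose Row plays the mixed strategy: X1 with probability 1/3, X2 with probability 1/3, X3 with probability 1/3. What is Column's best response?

Y4

Column's best reply maximizes expected payoff against the mix.
Y1: (1/3)·2 + (1/3)·(-4) + (1/3)·0 = -2/3
Y2: (1/3)·(-2) + (1/3)·1 + (1/3)·(-6) = -7/3
Y3: (1/3)·0 + (1/3)·7 + (1/3)·(-7) = 0
Y4: (1/3)·5 + (1/3)·(-8) + (1/3)·8 = 5/3
Highest expected payoff is 5/3, from Y4.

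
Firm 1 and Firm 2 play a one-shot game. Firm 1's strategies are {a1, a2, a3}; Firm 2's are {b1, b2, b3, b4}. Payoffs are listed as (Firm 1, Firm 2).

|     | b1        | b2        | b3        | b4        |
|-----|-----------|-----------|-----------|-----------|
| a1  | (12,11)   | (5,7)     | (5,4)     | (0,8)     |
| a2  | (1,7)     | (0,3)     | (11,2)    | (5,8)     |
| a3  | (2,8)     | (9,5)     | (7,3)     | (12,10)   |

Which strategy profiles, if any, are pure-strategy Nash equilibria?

(a1, b1) and (a3, b4)

A profile is a Nash equilibrium when each player is best-responding to the other.
Firm 1's best responses — vs b1: a1 (payoff 12); vs b2: a3 (payoff 9); vs b3: a2 (payoff 11); vs b4: a3 (payoff 12).
Firm 2's best responses — vs a1: b1 (payoff 11); vs a2: b4 (payoff 8); vs a3: b4 (payoff 10).
Mutual best responses occur at (a1, b1) and (a3, b4); at each, neither player gains by switching.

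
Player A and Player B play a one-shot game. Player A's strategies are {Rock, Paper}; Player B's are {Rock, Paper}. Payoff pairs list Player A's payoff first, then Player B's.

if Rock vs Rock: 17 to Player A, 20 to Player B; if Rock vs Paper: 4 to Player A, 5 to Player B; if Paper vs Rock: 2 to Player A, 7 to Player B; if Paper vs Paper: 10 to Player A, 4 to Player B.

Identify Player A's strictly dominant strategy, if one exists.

No strictly dominant strategy

Check whether one of Player A's strategies beats all alternatives regardless of what the opponent does.
Rock is not dominant: against Paper, Paper gives 10 > 4.
Paper is not dominant: against Rock, Rock gives 17 > 2.
No single strategy is best against every opponent action.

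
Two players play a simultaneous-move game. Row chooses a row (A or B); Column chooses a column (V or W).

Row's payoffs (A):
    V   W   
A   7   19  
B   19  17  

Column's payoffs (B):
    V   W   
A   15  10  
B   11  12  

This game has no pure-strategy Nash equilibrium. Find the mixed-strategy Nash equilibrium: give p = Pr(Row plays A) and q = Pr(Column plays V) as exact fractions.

p = 1/6, q = 1/7

In a mixed NE each player is indifferent between their pure strategies, so the opponent's mix sets the indifference.
Column indifferent between V and W: p·15 + (1−p)·11 = p·10 + (1−p)·12 ⟹ 11 + 4p = 12 + (-2)p ⟹ p = 1/6.
Row indifferent between A and B: q·7 + (1−q)·19 = q·19 + (1−q)·17 ⟹ 19 + (-12)q = 17 + 2q ⟹ q = 1/7.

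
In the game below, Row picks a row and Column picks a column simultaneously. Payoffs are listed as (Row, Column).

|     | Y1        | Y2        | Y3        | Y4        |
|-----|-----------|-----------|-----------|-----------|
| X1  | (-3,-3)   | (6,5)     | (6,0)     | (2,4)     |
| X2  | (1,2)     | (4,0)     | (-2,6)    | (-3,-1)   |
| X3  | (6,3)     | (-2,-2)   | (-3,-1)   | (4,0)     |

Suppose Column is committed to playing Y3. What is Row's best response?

With Column fixed at Y3, Row's payoffs are: X1 → 6, X2 → -2, X3 → -3.
The maximum is 6, achieved by X1.

X1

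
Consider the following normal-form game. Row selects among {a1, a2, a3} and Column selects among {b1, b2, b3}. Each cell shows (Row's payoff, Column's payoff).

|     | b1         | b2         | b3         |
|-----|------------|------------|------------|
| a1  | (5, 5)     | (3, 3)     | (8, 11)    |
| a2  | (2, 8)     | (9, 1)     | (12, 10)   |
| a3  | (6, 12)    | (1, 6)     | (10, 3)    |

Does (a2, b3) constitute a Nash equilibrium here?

Yes

Holding Column at b3: Row gets 12 from a2, versus 8 from a1, 10 from a3. No profitable deviation for Row.
Holding Row at a2: Column gets 10 from b3, versus 8 from b1, 1 from b2. No profitable deviation for Column either.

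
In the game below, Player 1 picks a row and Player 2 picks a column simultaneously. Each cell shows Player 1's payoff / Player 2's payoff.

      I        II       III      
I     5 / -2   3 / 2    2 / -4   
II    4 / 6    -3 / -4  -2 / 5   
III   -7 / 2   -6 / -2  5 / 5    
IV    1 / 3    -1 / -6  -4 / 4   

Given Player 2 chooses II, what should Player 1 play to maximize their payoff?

With Player 2 fixed at II, Player 1's payoffs are: I → 3, II → -3, III → -6, IV → -1.
The maximum is 3, achieved by I.

I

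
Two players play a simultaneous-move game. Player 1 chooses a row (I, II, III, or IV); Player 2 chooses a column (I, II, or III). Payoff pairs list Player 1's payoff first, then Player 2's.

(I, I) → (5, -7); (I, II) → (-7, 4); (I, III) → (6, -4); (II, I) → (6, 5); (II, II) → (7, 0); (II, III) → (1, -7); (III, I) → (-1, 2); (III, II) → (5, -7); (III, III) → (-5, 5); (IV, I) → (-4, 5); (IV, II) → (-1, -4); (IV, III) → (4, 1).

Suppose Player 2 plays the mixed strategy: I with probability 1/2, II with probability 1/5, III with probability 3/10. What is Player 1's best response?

II

Player 1's best reply maximizes expected payoff against the mix.
I: (1/2)·5 + (1/5)·(-7) + (3/10)·6 = 29/10
II: (1/2)·6 + (1/5)·7 + (3/10)·1 = 47/10
III: (1/2)·(-1) + (1/5)·5 + (3/10)·(-5) = -1
IV: (1/2)·(-4) + (1/5)·(-1) + (3/10)·4 = -1
Highest expected payoff is 47/10, from II.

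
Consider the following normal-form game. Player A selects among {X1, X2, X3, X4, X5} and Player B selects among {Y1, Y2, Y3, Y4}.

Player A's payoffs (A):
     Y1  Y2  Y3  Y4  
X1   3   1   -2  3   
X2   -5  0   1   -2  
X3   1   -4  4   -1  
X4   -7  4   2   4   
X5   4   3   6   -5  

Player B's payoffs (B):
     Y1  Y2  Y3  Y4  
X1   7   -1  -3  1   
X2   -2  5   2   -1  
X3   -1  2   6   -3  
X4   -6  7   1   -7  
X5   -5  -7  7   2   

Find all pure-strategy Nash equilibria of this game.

Find each player's best response to every opponent strategy; NE are the intersections.
Player A's best responses — vs Y1: X5 (payoff 4); vs Y2: X4 (payoff 4); vs Y3: X5 (payoff 6); vs Y4: X4 (payoff 4).
Player B's best responses — vs X1: Y1 (payoff 7); vs X2: Y2 (payoff 5); vs X3: Y3 (payoff 6); vs X4: Y2 (payoff 7); vs X5: Y3 (payoff 7).
Mutual best responses occur at (X4, Y2) and (X5, Y3); at each, neither player gains by switching.

(X4, Y2) and (X5, Y3)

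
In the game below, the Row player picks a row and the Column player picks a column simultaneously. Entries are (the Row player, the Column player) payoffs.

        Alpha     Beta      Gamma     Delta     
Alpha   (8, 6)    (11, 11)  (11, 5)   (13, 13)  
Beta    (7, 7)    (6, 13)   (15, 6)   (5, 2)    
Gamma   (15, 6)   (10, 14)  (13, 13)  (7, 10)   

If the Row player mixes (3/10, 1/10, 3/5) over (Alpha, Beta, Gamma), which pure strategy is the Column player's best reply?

Beta

Compute the Column player's expected payoff from each pure strategy against the given mix.
Alpha: (3/10)·6 + (1/10)·7 + (3/5)·6 = 61/10
Beta: (3/10)·11 + (1/10)·13 + (3/5)·14 = 13
Gamma: (3/10)·5 + (1/10)·6 + (3/5)·13 = 99/10
Delta: (3/10)·13 + (1/10)·2 + (3/5)·10 = 101/10
Highest expected payoff is 13, from Beta.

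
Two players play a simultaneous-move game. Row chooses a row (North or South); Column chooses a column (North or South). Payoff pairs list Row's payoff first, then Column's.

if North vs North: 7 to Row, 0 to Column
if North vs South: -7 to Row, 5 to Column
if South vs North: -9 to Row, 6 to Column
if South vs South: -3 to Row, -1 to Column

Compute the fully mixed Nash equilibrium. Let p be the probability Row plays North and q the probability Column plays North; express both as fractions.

p = 7/12, q = 1/5

Each player's mixing probability is pinned down by making the *other* player indifferent.
Column indifferent between North and South: p·0 + (1−p)·6 = p·5 + (1−p)·(-1) ⟹ 6 + (-6)p = (-1) + 6p ⟹ p = 7/12.
Row indifferent between North and South: q·7 + (1−q)·(-7) = q·(-9) + (1−q)·(-3) ⟹ (-7) + 14q = (-3) + (-6)q ⟹ q = 1/5.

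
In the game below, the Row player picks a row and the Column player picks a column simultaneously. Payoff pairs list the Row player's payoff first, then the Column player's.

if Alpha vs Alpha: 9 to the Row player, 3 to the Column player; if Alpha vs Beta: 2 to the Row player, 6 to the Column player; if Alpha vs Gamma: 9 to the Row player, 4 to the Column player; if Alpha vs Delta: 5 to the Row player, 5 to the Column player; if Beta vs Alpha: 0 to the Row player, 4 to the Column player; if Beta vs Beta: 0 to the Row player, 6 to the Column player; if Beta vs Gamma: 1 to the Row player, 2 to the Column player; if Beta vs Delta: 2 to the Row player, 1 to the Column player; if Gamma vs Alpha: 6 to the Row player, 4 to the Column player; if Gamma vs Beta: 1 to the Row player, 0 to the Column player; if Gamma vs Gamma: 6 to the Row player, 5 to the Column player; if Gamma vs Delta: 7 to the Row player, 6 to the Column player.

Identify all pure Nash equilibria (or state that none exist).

(Alpha, Beta) and (Gamma, Delta)

A profile is a Nash equilibrium when each player is best-responding to the other.
The Row player's best responses — vs Alpha: Alpha (payoff 9); vs Beta: Alpha (payoff 2); vs Gamma: Alpha (payoff 9); vs Delta: Gamma (payoff 7).
The Column player's best responses — vs Alpha: Beta (payoff 6); vs Beta: Beta (payoff 6); vs Gamma: Delta (payoff 6).
Mutual best responses occur at (Alpha, Beta) and (Gamma, Delta); at each, neither player gains by switching.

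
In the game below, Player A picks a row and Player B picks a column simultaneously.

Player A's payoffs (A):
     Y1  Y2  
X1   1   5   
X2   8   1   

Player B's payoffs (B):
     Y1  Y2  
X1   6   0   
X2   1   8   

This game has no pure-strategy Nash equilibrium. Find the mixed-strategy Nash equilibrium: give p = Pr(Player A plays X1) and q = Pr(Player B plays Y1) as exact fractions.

p = 7/13, q = 4/11

In a mixed NE each player is indifferent between their pure strategies, so the opponent's mix sets the indifference.
Player B indifferent between Y1 and Y2: p·6 + (1−p)·1 = p·0 + (1−p)·8 ⟹ 1 + 5p = 8 + (-8)p ⟹ p = 7/13.
Player A indifferent between X1 and X2: q·1 + (1−q)·5 = q·8 + (1−q)·1 ⟹ 5 + (-4)q = 1 + 7q ⟹ q = 4/11.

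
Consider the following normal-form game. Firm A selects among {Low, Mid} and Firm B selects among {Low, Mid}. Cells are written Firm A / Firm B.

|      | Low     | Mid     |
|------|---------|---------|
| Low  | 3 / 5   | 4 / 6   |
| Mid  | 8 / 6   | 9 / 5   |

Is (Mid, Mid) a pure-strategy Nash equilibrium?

Holding Firm B at Mid: Firm A gets 9 from Mid, versus 4 from Low. No profitable deviation for Firm A.
Holding Firm A at Mid: Firm B gets 5 from Mid but could get 6 by switching to Low. Firm B has a profitable deviation.

No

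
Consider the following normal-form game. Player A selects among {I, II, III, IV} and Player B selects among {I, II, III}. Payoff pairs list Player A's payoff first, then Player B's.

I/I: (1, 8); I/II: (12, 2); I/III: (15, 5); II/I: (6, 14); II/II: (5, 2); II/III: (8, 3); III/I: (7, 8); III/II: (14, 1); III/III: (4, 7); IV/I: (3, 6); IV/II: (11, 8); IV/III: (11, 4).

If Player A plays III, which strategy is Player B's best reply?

I

With Player A fixed at III, Player B's payoffs are: I → 8, II → 1, III → 7.
The maximum is 8, achieved by I.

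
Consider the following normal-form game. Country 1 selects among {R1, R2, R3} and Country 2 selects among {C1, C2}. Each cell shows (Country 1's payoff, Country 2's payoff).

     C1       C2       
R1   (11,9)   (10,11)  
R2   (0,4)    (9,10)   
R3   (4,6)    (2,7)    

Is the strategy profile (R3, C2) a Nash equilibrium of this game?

No

Holding Country 2 at C2: Country 1 gets 2 from R3 but could get 10 by switching to R1. Country 1 has a profitable deviation.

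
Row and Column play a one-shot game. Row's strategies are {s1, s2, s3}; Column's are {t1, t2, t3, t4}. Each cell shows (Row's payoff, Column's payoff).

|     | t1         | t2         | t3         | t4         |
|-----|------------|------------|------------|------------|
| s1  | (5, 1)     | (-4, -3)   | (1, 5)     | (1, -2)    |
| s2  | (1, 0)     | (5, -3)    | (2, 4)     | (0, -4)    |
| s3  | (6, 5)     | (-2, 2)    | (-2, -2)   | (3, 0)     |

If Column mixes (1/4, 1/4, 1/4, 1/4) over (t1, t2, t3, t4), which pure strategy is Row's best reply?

Compute Row's expected payoff from each pure strategy against the given mix.
s1: (1/4)·5 + (1/4)·(-4) + (1/4)·1 + (1/4)·1 = 3/4
s2: (1/4)·1 + (1/4)·5 + (1/4)·2 + (1/4)·0 = 2
s3: (1/4)·6 + (1/4)·(-2) + (1/4)·(-2) + (1/4)·3 = 5/4
Highest expected payoff is 2, from s2.

s2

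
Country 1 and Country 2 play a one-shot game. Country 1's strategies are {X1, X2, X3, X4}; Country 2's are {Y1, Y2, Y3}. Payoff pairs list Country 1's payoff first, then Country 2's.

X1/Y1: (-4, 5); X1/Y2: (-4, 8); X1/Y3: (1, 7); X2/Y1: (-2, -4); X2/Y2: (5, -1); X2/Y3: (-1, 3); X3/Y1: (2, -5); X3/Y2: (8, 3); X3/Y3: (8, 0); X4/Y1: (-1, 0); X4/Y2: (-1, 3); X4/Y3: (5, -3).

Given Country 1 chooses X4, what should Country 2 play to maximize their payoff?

With Country 1 fixed at X4, Country 2's payoffs are: Y1 → 0, Y2 → 3, Y3 → -3.
The maximum is 3, achieved by Y2.

Y2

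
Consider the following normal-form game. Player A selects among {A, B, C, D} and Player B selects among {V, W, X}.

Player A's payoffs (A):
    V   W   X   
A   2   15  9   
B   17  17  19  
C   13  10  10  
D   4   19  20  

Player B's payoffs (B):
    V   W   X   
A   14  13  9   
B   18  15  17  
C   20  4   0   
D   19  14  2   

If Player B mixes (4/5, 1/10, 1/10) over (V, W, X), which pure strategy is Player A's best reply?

B

Compute Player A's expected payoff from each pure strategy against the given mix.
A: (4/5)·2 + (1/10)·15 + (1/10)·9 = 4
B: (4/5)·17 + (1/10)·17 + (1/10)·19 = 86/5
C: (4/5)·13 + (1/10)·10 + (1/10)·10 = 62/5
D: (4/5)·4 + (1/10)·19 + (1/10)·20 = 71/10
Highest expected payoff is 86/5, from B.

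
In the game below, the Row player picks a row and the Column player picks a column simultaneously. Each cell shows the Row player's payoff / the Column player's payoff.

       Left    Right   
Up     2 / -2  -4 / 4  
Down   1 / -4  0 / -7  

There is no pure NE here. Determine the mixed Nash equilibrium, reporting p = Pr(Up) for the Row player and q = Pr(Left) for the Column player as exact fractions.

Each player's mixing probability is pinned down by making the *other* player indifferent.
The Column player indifferent between Left and Right: p·(-2) + (1−p)·(-4) = p·4 + (1−p)·(-7) ⟹ (-4) + 2p = (-7) + 11p ⟹ p = 1/3.
The Row player indifferent between Up and Down: q·2 + (1−q)·(-4) = q·1 + (1−q)·0 ⟹ (-4) + 6q = 0 + 1q ⟹ q = 4/5.

p = 1/3, q = 4/5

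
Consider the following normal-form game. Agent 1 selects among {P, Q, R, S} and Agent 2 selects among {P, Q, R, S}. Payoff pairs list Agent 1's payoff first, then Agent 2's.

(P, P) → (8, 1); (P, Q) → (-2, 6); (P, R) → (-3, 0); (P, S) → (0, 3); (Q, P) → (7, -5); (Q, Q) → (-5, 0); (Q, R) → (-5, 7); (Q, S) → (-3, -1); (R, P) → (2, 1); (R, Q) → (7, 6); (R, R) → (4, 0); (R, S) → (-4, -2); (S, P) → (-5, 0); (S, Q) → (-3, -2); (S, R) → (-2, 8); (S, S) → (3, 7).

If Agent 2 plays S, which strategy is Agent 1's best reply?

With Agent 2 fixed at S, Agent 1's payoffs are: P → 0, Q → -3, R → -4, S → 3.
The maximum is 3, achieved by S.

S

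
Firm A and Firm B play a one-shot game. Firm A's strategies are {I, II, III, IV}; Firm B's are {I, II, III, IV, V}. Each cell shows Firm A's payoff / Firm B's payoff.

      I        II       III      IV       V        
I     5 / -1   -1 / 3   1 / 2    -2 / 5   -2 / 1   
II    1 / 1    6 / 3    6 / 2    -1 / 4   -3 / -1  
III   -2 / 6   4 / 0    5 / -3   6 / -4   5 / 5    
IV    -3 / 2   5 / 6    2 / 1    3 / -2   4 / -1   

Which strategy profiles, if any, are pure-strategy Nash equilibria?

A profile is a Nash equilibrium when each player is best-responding to the other.
Firm A's best responses — vs I: I (payoff 5); vs II: II (payoff 6); vs III: II (payoff 6); vs IV: III (payoff 6); vs V: III (payoff 5).
Firm B's best responses — vs I: IV (payoff 5); vs II: IV (payoff 4); vs III: I (payoff 6); vs IV: II (payoff 6).
No cell has both players best-responding. For instance, Firm A's best reply to III is II, but against II Firm B prefers IV over III.

No pure-strategy Nash equilibrium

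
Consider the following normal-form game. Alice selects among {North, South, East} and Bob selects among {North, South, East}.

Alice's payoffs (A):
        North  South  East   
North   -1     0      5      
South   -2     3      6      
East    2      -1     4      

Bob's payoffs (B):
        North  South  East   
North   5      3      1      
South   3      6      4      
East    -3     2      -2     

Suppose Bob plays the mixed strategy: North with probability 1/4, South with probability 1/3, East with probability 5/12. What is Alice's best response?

South

Alice's best reply maximizes expected payoff against the mix.
North: (1/4)·(-1) + (1/3)·0 + (5/12)·5 = 11/6
South: (1/4)·(-2) + (1/3)·3 + (5/12)·6 = 3
East: (1/4)·2 + (1/3)·(-1) + (5/12)·4 = 11/6
Highest expected payoff is 3, from South.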